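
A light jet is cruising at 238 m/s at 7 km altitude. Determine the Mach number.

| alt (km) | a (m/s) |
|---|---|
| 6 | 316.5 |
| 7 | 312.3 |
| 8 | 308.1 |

M = 0.762

At 7 km, from the table: a = 312.3 m/s.
M = v/a = 238 / 312.3 = 0.762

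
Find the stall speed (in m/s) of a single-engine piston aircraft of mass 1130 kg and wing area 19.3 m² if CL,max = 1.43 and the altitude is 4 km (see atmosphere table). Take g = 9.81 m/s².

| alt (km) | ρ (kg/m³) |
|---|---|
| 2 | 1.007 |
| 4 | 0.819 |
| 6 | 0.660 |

At 4 km, from the table: ρ = 0.819 kg/m³.
Weight W = mg = 1130 × 9.81 = 11090 N.
From L = ½ρV²S·CL,max = W: V_stall = √(2W/(ρSCL,max)) = √(2·11090/(0.819·19.3·1.43))
V_stall = √980.8 = 31.3 m/s

V_stall = 31.3 m/s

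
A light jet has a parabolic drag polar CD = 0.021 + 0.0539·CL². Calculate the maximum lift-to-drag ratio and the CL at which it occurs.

(L/D)max = 14.9, at CL = 0.624

For CD = CD0 + K·CL², (L/D)max occurs at CL* = √(CD0/K) and equals 1/(2√(K·CD0)).
(L/D)max = 1/(2√(0.0539 × 0.021)) = 1/(2 × 0.03364) = 14.9
CL* = √(0.021/0.0539) = 0.624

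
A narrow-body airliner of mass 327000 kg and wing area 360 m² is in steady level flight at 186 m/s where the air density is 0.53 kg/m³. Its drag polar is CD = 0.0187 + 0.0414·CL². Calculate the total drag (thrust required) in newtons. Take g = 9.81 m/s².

D = 1.91×10^5 N

In steady level flight, lift balances weight: W = mg = 327000 × 9.81 = 3.2079×10^6 N.
Dynamic pressure q = 0.5 × 0.53 × 186² = 9168 Pa.
CL = W/(q·S) = 3.2079×10^6 / (9168 × 360) = 0.9719.
CD = 0.0187 + 0.0414 × 0.9719² = 0.05781.
D = q·S·CD = 9168 × 360 × 0.05781 = 1.908×10^5 N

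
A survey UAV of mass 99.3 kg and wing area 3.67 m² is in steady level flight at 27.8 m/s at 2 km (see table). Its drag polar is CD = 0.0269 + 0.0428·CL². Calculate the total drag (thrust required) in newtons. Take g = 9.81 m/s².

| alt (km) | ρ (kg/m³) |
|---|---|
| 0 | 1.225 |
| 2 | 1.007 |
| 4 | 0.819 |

At 2 km, from the table: ρ = 1.007 kg/m³.
Level flight ⇒ L = W = m·g = 99.3 × 9.81 = 974.13 N.
q = ½ρv² = ½ × 1.007 × 27.8² = 389.1 Pa.
CL = 2W/(ρv²S) = 2×974.13/(1.007×27.8²×3.67) = 0.6821.
CD = 0.0269 + 0.0428 × 0.6821² = 0.04681.
D = q·S·CD = 389.1 × 3.67 × 0.04681 = 66.86 N

D = 66.9 N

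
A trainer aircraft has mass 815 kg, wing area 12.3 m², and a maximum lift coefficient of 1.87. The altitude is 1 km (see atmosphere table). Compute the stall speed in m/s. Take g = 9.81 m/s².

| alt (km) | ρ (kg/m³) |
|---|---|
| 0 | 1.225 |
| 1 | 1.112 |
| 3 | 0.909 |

At 1 km, from the table: ρ = 1.112 kg/m³.
Weight W = mg = 815 × 9.81 = 7995 N.
V_stall = √(2W/(ρ·S·CL,max)) = √(2 × 7995 / (1.112 × 12.3 × 1.87))
V_stall = √625.2 = 25 m/s

V_stall = 25 m/s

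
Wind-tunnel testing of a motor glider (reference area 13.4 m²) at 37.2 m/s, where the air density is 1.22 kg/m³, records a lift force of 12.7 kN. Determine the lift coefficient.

From L = ½ρv²S·CL, rearranging gives CL = 2L/(ρv²S).
CL = 2 × 12700 / (1.22 × 37.2² × 13.4) = 1.12

CL = 1.12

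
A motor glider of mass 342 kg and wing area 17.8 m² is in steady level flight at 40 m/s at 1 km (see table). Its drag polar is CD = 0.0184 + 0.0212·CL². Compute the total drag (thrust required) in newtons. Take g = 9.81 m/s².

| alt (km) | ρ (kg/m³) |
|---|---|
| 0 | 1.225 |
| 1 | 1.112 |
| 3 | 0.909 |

At 1 km, from the table: ρ = 1.112 kg/m³.
Weight W = mg = 342 × 9.81 = 3355 N; in level flight L = W.
q = ½ρv² = ½ × 1.112 × 40² = 889.6 Pa.
CL = 2W/(ρv²S) = 2×3355/(1.112×40²×17.8) = 0.2119.
CD = 0.0184 + 0.0212 × 0.2119² = 0.01935.
D = q·S·CD = 889.6 × 17.8 × 0.01935 = 306.4 N

D = 306 N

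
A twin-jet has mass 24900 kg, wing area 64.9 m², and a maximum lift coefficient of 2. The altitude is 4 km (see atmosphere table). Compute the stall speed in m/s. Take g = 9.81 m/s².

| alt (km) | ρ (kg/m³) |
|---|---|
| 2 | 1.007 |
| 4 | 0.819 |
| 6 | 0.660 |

V_stall = 67.8 m/s

At 4 km, from the table: ρ = 0.819 kg/m³.
Weight W = mg = 24900 × 9.81 = 2.443×10^5 N.
V_stall = √(2W/(ρ·S·CL,max)) = √(2 × 2.443×10^5 / (0.819 × 64.9 × 2))
V_stall = √4596 = 67.8 m/s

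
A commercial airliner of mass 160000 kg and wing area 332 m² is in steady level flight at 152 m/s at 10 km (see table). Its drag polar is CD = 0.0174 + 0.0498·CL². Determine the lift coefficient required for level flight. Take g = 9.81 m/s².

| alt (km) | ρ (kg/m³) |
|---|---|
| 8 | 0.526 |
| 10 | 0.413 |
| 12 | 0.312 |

CL = 0.991

At 10 km, from the table: ρ = 0.413 kg/m³.
Weight W = mg = 160000 × 9.81 = 1.5696×10^6 N; in level flight L = W.
Dynamic pressure q = 0.5 × 0.413 × 152² = 4771 Pa.
CL = 2W/(ρv²S) = 2×1.5696×10^6/(0.413×152²×332) = 0.9909.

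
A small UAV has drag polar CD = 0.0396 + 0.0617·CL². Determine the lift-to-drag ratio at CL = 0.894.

CD = 0.0396 + 0.0617 × 0.894² = 0.08891
L/D = CL/CD = 0.894 / 0.08891 = 10.1

L/D = 10.1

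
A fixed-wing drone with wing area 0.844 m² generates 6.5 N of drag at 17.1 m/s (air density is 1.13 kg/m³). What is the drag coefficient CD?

From D = ½ρv²S·CD, rearranging gives CD = 2D/(ρv²S).
CD = 2 × 6.5 / (1.13 × 17.1² × 0.844) = 0.0466

CD = 0.0466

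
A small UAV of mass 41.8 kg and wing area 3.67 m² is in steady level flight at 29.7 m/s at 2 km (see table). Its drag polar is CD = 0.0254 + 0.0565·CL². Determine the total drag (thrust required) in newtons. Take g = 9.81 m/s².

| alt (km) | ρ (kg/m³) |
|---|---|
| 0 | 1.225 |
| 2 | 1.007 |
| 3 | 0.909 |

At 2 km, from the table: ρ = 1.007 kg/m³.
Weight W = mg = 41.8 × 9.81 = 410.06 N; in level flight L = W.
q = ½ρv² = ½ × 1.007 × 29.7² = 444.1 Pa.
Required CL = L/(qS) = 410.06/(444.1·3.67) = 0.2516.
CD = 0.0254 + 0.0565 × 0.2516² = 0.02898.
D = q·S·CD = 444.1 × 3.67 × 0.02898 = 47.23 N

D = 47.2 N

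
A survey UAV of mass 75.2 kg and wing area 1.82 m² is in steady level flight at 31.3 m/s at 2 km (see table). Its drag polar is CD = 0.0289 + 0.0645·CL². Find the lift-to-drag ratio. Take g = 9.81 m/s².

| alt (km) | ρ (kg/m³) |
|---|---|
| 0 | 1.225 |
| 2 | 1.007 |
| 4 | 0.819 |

At 2 km, from the table: ρ = 1.007 kg/m³.
Weight W = mg = 75.2 × 9.81 = 737.71 N; in level flight L = W.
q = ½ρv² = ½ × 1.007 × 31.3² = 493.3 Pa.
CL = 2W/(ρv²S) = 2×737.71/(1.007×31.3²×1.82) = 0.8217.
CD = 0.0289 + 0.0645 × 0.8217² = 0.07245.
L/D = CL/CD = 0.8217 / 0.07245 = 11.3

L/D = 11.3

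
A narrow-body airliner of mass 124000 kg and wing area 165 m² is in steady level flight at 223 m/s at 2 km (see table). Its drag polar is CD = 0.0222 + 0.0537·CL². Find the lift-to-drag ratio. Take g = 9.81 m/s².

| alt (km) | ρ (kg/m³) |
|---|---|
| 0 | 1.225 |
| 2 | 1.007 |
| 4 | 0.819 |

L/D = 11

At 2 km, from the table: ρ = 1.007 kg/m³.
Weight W = mg = 124000 × 9.81 = 1.2164×10^6 N; in level flight L = W.
Dynamic pressure q = 0.5 × 1.007 × 223² = 25040 Pa.
CL = W/(q·S) = 1.2164×10^6 / (25040 × 165) = 0.2944.
CD = 0.0222 + 0.0537 × 0.2944² = 0.02686.
L/D = CL/CD = 0.2944 / 0.02686 = 11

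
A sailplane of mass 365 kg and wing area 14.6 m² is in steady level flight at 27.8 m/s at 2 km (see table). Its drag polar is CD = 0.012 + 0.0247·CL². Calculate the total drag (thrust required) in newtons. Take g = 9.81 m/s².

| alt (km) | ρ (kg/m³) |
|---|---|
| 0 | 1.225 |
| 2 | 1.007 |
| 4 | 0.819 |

D = 124 N

At 2 km, from the table: ρ = 1.007 kg/m³.
Weight W = mg = 365 × 9.81 = 3580.7 N; in level flight L = W.
q = ½ρv² = ½ × 1.007 × 27.8² = 389.1 Pa.
Required CL = L/(qS) = 3580.7/(389.1·14.6) = 0.6303.
CD = 0.012 + 0.0247 × 0.6303² = 0.02181.
D = q·S·CD = 389.1 × 14.6 × 0.02181 = 123.9 N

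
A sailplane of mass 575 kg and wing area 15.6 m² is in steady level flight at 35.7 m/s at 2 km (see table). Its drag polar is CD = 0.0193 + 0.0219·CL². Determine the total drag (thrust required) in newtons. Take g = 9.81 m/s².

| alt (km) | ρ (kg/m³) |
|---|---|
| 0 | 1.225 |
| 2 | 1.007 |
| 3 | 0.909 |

D = 263 N

At 2 km, from the table: ρ = 1.007 kg/m³.
Level flight ⇒ L = W = m·g = 575 × 9.81 = 5640.8 N.
q = ½ρv² = ½ × 1.007 × 35.7² = 641.7 Pa.
CL = W/(q·S) = 5640.8 / (641.7 × 15.6) = 0.5635.
CD = 0.0193 + 0.0219 × 0.5635² = 0.02625.
D = q·S·CD = 641.7 × 15.6 × 0.02625 = 262.8 N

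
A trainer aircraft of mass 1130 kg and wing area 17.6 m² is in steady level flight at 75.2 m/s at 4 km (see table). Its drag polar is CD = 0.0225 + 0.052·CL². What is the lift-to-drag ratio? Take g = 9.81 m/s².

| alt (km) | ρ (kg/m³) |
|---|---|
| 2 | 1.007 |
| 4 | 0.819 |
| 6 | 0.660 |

L/D = 10.3

At 4 km, from the table: ρ = 0.819 kg/m³.
Level flight ⇒ L = W = m·g = 1130 × 9.81 = 11085 N.
q = ½ρv² = ½ × 0.819 × 75.2² = 2316 Pa.
Required CL = L/(qS) = 11085/(2316·17.6) = 0.272.
CD = 0.0225 + 0.052 × 0.272² = 0.02635.
L/D = CL/CD = 0.272 / 0.02635 = 10.3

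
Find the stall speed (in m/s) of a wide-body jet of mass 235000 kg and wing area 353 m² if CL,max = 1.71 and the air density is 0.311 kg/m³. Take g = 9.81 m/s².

Stall occurs when L = W at CL,max. W = mg = 235000 × 9.81 = 2.305×10^6 N.
From L = ½ρV²S·CL,max = W: V_stall = √(2W/(ρSCL,max)) = √(2·2.305×10^6/(0.311·353·1.71))
V_stall = √24560 = 157 m/s

V_stall = 157 m/s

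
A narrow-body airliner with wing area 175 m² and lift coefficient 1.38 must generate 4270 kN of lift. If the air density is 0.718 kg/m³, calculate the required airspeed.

L = ½ρv²S·CL ⇒ v = √(2L/(ρ·S·CL))
v = √(2 × 4.27×10^6 / (0.718 × 175 × 1.38)) = √49250 = 222 m/s

v = 222 m/s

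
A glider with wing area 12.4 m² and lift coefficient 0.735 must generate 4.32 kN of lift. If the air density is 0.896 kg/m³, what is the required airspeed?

L = ½ρv²S·CL ⇒ v = √(2L/(ρ·S·CL))
v = √(2 × 4320 / (0.896 × 12.4 × 0.735)) = √1058 = 32.5 m/s

v = 32.5 m/s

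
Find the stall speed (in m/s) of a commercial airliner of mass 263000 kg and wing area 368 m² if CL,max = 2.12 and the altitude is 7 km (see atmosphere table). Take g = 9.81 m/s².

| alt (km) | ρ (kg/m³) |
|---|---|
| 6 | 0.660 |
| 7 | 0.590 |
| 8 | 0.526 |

V_stall = 106 m/s

At 7 km, from the table: ρ = 0.590 kg/m³.
Stall occurs when L = W at CL,max. W = mg = 263000 × 9.81 = 2.58×10^6 N.
V_stall = √(2W/(ρ·S·CL,max)) = √(2 × 2.58×10^6 / (0.59 × 368 × 2.12))
V_stall = √11210 = 106 m/s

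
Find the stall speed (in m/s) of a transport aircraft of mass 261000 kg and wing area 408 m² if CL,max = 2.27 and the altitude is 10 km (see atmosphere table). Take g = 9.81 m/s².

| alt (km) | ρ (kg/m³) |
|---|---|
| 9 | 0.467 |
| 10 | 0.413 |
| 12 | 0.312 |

V_stall = 116 m/s

At 10 km, from the table: ρ = 0.413 kg/m³.
Weight W = mg = 261000 × 9.81 = 2.56×10^6 N.
From L = ½ρV²S·CL,max = W: V_stall = √(2W/(ρSCL,max)) = √(2·2.56×10^6/(0.413·408·2.27))
V_stall = √13390 = 116 m/s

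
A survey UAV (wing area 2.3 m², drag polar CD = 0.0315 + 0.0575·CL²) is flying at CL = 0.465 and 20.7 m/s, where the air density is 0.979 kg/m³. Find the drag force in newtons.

CD = 0.0315 + 0.0575 × 0.465² = 0.04393
D = ½ρv²S·CD = ½ × 0.979 × 20.7² × 2.3 × 0.04393 = 21.2 N

D = 21.2 N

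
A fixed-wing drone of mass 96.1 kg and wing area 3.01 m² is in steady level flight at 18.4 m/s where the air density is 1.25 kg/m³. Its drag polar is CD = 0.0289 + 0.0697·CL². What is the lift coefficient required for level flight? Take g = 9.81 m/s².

CL = 1.48

Level flight ⇒ L = W = m·g = 96.1 × 9.81 = 942.74 N.
Dynamic pressure q = 0.5 × 1.25 × 18.4² = 211.6 Pa.
Required CL = L/(qS) = 942.74/(211.6·3.01) = 1.48.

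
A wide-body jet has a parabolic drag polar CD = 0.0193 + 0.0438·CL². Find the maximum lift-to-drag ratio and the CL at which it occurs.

(L/D)max = 17.2, at CL = 0.664

For CD = CD0 + K·CL², (L/D)max occurs at CL* = √(CD0/K) and equals 1/(2√(K·CD0)).
(L/D)max = 1/(2√(0.0438 × 0.0193)) = 1/(2 × 0.02907) = 17.2
CL* = √(0.0193/0.0438) = 0.664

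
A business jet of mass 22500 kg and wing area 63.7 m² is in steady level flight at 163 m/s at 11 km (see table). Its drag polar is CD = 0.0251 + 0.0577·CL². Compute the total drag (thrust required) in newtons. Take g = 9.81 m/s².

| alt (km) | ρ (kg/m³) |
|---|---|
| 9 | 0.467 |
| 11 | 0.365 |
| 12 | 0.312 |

At 11 km, from the table: ρ = 0.365 kg/m³.
In steady level flight, lift balances weight: W = mg = 22500 × 9.81 = 2.2072×10^5 N.
q = ½ρv² = ½ × 0.365 × 163² = 4849 Pa.
Required CL = L/(qS) = 2.2072×10^5/(4849·63.7) = 0.7146.
CD = 0.0251 + 0.0577 × 0.7146² = 0.05457.
D = q·S·CD = 4849 × 63.7 × 0.05457 = 16850 N

D = 16900 N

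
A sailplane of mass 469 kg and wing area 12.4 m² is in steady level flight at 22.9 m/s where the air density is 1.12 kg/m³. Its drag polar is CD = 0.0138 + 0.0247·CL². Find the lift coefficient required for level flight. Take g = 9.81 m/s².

CL = 1.26

Weight W = mg = 469 × 9.81 = 4600.9 N; in level flight L = W.
Dynamic pressure q = 0.5 × 1.12 × 22.9² = 293.7 Pa.
Required CL = L/(qS) = 4600.9/(293.7·12.4) = 1.263.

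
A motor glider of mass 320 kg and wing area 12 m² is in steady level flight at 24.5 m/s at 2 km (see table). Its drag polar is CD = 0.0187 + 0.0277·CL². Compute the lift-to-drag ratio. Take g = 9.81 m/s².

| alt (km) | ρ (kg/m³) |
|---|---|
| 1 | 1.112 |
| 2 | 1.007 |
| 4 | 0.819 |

L/D = 21.9

At 2 km, from the table: ρ = 1.007 kg/m³.
Weight W = mg = 320 × 9.81 = 3139.2 N; in level flight L = W.
Dynamic pressure q = 0.5 × 1.007 × 24.5² = 302.2 Pa.
Required CL = L/(qS) = 3139.2/(302.2·12) = 0.8656.
CD = 0.0187 + 0.0277 × 0.8656² = 0.03945.
L/D = CL/CD = 0.8656 / 0.03945 = 21.9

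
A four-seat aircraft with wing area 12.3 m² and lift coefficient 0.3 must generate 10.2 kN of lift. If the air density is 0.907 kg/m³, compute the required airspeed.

L = ½ρv²S·CL ⇒ v = √(2L/(ρ·S·CL))
v = √(2 × 10200 / (0.907 × 12.3 × 0.3)) = √6095 = 78.1 m/s

v = 78.1 m/s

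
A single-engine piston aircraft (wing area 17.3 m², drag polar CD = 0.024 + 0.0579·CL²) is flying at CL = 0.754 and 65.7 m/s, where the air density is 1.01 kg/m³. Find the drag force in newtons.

CD = 0.024 + 0.0579 × 0.754² = 0.05692
D = ½ρv²S·CD = ½ × 1.01 × 65.7² × 17.3 × 0.05692 = 2150 N

D = 2150 N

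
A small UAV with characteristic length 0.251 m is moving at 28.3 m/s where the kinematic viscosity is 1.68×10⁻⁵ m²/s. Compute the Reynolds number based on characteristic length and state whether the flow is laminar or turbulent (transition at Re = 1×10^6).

Re = 4.23×10^5 (laminar)

Re = v·c/ν = 28.3 × 0.251 / (1.68×10⁻⁵) = 4.23×10^5
Since 4.23×10^5 < 1×10^6, the flow is laminar.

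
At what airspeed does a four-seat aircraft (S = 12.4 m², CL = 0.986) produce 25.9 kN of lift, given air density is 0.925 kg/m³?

v = 67.7 m/s

L = ½ρv²S·CL ⇒ v = √(2L/(ρ·S·CL))
v = √(2 × 25900 / (0.925 × 12.4 × 0.986)) = √4580 = 67.7 m/s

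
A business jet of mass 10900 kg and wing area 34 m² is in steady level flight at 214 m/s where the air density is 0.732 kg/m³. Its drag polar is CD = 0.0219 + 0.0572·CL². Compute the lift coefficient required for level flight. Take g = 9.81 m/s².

Level flight ⇒ L = W = m·g = 10900 × 9.81 = 1.0693×10^5 N.
Dynamic pressure q = 0.5 × 0.732 × 214² = 16760 Pa.
Required CL = L/(qS) = 1.0693×10^5/(16760·34) = 0.1876.

CL = 0.188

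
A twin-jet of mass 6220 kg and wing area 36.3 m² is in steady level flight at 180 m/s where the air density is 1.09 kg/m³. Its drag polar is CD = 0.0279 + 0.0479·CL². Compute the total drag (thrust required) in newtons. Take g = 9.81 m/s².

Level flight ⇒ L = W = m·g = 6220 × 9.81 = 61018 N.
Dynamic pressure q = 0.5 × 1.09 × 180² = 17660 Pa.
Required CL = L/(qS) = 61018/(17660·36.3) = 0.09519.
CD = 0.0279 + 0.0479 × 0.09519² = 0.02833.
D = q·S·CD = 17660 × 36.3 × 0.02833 = 18160 N

D = 18200 N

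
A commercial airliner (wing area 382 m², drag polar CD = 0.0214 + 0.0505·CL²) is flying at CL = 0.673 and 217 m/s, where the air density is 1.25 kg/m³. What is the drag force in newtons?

D = 4.98×10^5 N

CD = 0.0214 + 0.0505 × 0.673² = 0.04427
D = ½ρv²S·CD = ½ × 1.25 × 217² × 382 × 0.04427 = 4.98×10^5 N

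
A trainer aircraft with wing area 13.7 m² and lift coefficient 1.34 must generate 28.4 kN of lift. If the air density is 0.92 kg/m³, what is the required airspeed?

v = 58 m/s

L = ½ρv²S·CL ⇒ v = √(2L/(ρ·S·CL))
v = √(2 × 28400 / (0.92 × 13.7 × 1.34)) = √3363 = 58 m/s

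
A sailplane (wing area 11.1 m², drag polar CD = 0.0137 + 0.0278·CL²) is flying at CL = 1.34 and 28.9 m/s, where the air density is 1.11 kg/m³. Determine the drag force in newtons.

CD = 0.0137 + 0.0278 × 1.34² = 0.06362
D = ½ρv²S·CD = ½ × 1.11 × 28.9² × 11.1 × 0.06362 = 327 N

D = 327 N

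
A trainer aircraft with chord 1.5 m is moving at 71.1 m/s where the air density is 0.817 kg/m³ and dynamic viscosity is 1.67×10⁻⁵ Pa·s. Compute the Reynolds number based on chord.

Re = 5.22×10^6

Re = ρ·v·c/μ = 0.817 × 71.1 × 1.5 / (1.67×10⁻⁵) = 5.22×10^6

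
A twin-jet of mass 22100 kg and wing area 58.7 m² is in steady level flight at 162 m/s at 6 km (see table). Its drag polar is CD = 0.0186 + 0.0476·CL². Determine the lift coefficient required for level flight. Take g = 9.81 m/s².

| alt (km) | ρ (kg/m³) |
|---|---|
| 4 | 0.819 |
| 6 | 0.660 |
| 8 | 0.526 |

At 6 km, from the table: ρ = 0.660 kg/m³.
In steady level flight, lift balances weight: W = mg = 22100 × 9.81 = 2.168×10^5 N.
Dynamic pressure q = 0.5 × 0.66 × 162² = 8661 Pa.
CL = 2W/(ρv²S) = 2×2.168×10^5/(0.66×162²×58.7) = 0.4265.

CL = 0.426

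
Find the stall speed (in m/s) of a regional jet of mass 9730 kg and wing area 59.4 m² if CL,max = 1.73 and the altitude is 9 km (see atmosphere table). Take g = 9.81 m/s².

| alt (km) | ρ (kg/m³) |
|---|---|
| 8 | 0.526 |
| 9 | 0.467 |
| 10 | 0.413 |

At 9 km, from the table: ρ = 0.467 kg/m³.
Stall occurs when L = W at CL,max. W = mg = 9730 × 9.81 = 95450 N.
V_stall = √(2W/(ρ·S·CL,max)) = √(2 × 95450 / (0.467 × 59.4 × 1.73))
V_stall = √3978 = 63.1 m/s

V_stall = 63.1 m/s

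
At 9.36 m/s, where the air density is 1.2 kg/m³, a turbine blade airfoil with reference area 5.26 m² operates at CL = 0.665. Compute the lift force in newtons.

L = 184 N

L = ½ρv²S·CL = ½ × 1.2 × 9.36² × 5.26 × 0.665 = 184 N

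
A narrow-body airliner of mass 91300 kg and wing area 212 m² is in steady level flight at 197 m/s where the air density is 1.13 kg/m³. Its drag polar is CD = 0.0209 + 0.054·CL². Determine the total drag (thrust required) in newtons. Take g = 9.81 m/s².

Level flight ⇒ L = W = m·g = 91300 × 9.81 = 8.9565×10^5 N.
q = ½ρv² = ½ × 1.13 × 197² = 21930 Pa.
Required CL = L/(qS) = 8.9565×10^5/(21930·212) = 0.1927.
CD = 0.0209 + 0.054 × 0.1927² = 0.0229.
D = q·S·CD = 21930 × 212 × 0.0229 = 1.065×10^5 N

D = 1.06×10^5 N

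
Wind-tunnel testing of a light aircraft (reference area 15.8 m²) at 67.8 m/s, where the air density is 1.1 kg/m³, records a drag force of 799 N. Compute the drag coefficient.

From D = ½ρv²S·CD, rearranging gives CD = 2D/(ρv²S).
CD = 2 × 799 / (1.1 × 67.8² × 15.8) = 0.02

CD = 0.02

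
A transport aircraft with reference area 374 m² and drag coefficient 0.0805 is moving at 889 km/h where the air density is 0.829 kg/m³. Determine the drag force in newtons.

Convert speed: v = 889 km/h ÷ 3.6 = 246.9 m/s.
D = ½ρv²S·CD = ½ × 0.829 × 246.9² × 374 × 0.0805 = 7.61×10^5 N ≈ 761 kN

D = 7.61×10^5 N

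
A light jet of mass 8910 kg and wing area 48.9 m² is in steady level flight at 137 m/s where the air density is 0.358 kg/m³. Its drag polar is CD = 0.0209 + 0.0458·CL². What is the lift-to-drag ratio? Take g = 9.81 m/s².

L/D = 15.7

In steady level flight, lift balances weight: W = mg = 8910 × 9.81 = 87407 N.
q = ½ρv² = ½ × 0.358 × 137² = 3360 Pa.
CL = W/(q·S) = 87407 / (3360 × 48.9) = 0.532.
CD = 0.0209 + 0.0458 × 0.532² = 0.03386.
L/D = CL/CD = 0.532 / 0.03386 = 15.7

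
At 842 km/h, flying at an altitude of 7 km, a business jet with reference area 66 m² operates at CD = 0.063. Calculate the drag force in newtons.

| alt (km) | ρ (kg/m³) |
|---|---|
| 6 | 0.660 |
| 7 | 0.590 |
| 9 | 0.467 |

D = 67100 N

At 7 km, from the table: ρ = 0.590 kg/m³.
Convert speed: v = 842 km/h ÷ 3.6 = 233.9 m/s.
D = ½ρv²S·CD = ½ × 0.59 × 233.9² × 66 × 0.063 = 67100 N ≈ 67.1 kN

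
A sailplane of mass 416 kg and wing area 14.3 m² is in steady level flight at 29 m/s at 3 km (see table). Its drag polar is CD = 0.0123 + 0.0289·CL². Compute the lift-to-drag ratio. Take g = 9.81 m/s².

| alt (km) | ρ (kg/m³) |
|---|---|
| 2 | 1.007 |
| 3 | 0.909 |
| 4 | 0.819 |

L/D = 26.3

At 3 km, from the table: ρ = 0.909 kg/m³.
Level flight ⇒ L = W = m·g = 416 × 9.81 = 4081 N.
q = ½ρv² = ½ × 0.909 × 29² = 382.2 Pa.
CL = W/(q·S) = 4081 / (382.2 × 14.3) = 0.7466.
CD = 0.0123 + 0.0289 × 0.7466² = 0.02841.
L/D = CL/CD = 0.7466 / 0.02841 = 26.3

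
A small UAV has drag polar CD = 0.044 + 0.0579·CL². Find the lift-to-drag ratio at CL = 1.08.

L/D = 9.68

CD = 0.044 + 0.0579 × 1.08² = 0.1115
L/D = CL/CD = 1.08 / 0.1115 = 9.68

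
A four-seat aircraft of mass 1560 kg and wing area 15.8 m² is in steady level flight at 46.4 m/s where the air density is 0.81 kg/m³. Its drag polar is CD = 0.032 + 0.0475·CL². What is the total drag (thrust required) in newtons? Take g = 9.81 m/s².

In steady level flight, lift balances weight: W = mg = 1560 × 9.81 = 15304 N.
q = ½ρv² = ½ × 0.81 × 46.4² = 871.9 Pa.
CL = W/(q·S) = 15304 / (871.9 × 15.8) = 1.111.
CD = 0.032 + 0.0475 × 1.111² = 0.09061.
D = q·S·CD = 871.9 × 15.8 × 0.09061 = 1248 N

D = 1250 N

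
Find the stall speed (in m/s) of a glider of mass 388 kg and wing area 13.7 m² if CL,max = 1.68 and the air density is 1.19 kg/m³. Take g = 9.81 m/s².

At stall, lift equals weight: L = W = m·g = 388 × 9.81 = 3806 N.
V_stall = √(2W/(ρ·S·CL,max)) = √(2 × 3806 / (1.19 × 13.7 × 1.68))
V_stall = √277.9 = 16.7 m/s

V_stall = 16.7 m/s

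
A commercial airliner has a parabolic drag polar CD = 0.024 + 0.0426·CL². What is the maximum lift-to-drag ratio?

(L/D)max = 15.6

For CD = CD0 + K·CL², (L/D)max occurs at CL* = √(CD0/K) and equals 1/(2√(K·CD0)).
(L/D)max = 1/(2√(0.0426 × 0.024)) = 1/(2 × 0.03197) = 15.6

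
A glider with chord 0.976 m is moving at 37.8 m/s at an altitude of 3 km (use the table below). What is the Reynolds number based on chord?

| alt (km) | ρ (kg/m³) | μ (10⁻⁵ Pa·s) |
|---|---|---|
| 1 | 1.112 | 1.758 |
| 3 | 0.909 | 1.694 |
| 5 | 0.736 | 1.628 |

Re = 1.98×10^6

At 3 km, from the table: ρ = 0.909 kg/m³, μ = 1.694×10⁻⁵ Pa·s.
Re = ρ·v·c/μ = 0.909 × 37.8 × 0.976 / (1.694×10⁻⁵) = 1.98×10^6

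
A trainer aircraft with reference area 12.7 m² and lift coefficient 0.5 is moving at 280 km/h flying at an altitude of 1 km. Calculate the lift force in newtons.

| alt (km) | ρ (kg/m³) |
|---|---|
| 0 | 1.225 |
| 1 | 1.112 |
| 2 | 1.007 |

L = 21400 N

At 1 km, from the table: ρ = 1.112 kg/m³.
Convert speed: v = 280 km/h ÷ 3.6 = 77.78 m/s.
Dynamic pressure q = ½ρv² = ½ × 1.112 × 77.78² = 3363 Pa.
L = q·S·CL = 3363 × 12.7 × 0.5 = 21400 N ≈ 21.4 kN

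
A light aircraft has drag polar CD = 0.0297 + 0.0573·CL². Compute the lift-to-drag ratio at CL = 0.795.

CD = 0.0297 + 0.0573 × 0.795² = 0.06592
L/D = CL/CD = 0.795 / 0.06592 = 12.1

L/D = 12.1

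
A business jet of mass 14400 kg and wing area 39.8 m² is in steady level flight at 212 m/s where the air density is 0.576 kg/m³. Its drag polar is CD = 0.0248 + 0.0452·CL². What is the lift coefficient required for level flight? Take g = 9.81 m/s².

CL = 0.274

Weight W = mg = 14400 × 9.81 = 1.4126×10^5 N; in level flight L = W.
q = ½ρv² = ½ × 0.576 × 212² = 12940 Pa.
CL = W/(q·S) = 1.4126×10^5 / (12940 × 39.8) = 0.2742.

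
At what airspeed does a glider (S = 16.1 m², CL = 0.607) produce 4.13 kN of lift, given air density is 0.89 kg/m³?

v = 30.8 m/s

L = ½ρv²S·CL ⇒ v = √(2L/(ρ·S·CL))
v = √(2 × 4130 / (0.89 × 16.1 × 0.607)) = √949.7 = 30.8 m/s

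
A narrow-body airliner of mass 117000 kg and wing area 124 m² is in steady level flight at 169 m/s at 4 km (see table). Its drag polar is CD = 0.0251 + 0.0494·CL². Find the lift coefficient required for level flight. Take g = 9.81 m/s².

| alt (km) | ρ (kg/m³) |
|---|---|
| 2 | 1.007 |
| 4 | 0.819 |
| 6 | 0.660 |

CL = 0.791

At 4 km, from the table: ρ = 0.819 kg/m³.
Level flight ⇒ L = W = m·g = 117000 × 9.81 = 1.1478×10^6 N.
Dynamic pressure q = 0.5 × 0.819 × 169² = 11700 Pa.
CL = W/(q·S) = 1.1478×10^6 / (11700 × 124) = 0.7914.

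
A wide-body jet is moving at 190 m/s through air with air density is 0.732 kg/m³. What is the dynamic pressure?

q = 13200 Pa

q = ½ρv² = ½ × 0.732 × 190² = 13200 Pa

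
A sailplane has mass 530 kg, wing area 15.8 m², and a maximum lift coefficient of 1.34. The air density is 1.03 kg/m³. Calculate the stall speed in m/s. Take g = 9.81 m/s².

V_stall = 21.8 m/s

At stall, lift equals weight: L = W = m·g = 530 × 9.81 = 5199 N.
From L = ½ρV²S·CL,max = W: V_stall = √(2W/(ρSCL,max)) = √(2·5199/(1.03·15.8·1.34))
V_stall = √476.8 = 21.8 m/s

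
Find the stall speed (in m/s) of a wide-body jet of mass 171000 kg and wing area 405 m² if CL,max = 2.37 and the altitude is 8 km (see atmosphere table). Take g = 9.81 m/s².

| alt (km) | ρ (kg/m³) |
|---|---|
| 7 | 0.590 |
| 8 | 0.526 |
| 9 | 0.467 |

V_stall = 81.5 m/s

At 8 km, from the table: ρ = 0.526 kg/m³.
Stall occurs when L = W at CL,max. W = mg = 171000 × 9.81 = 1.678×10^6 N.
V_stall = √(2W/(ρ·S·CL,max)) = √(2 × 1.678×10^6 / (0.526 × 405 × 2.37))
V_stall = √6645 = 81.5 m/s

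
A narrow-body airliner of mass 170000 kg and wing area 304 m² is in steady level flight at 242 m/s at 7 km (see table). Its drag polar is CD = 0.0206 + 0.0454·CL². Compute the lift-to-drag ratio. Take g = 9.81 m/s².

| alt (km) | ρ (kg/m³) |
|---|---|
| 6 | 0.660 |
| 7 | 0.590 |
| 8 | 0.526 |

L/D = 12.6

At 7 km, from the table: ρ = 0.590 kg/m³.
Level flight ⇒ L = W = m·g = 170000 × 9.81 = 1.6677×10^6 N.
q = ½ρv² = ½ × 0.59 × 242² = 17280 Pa.
CL = W/(q·S) = 1.6677×10^6 / (17280 × 304) = 0.3175.
CD = 0.0206 + 0.0454 × 0.3175² = 0.02518.
L/D = CL/CD = 0.3175 / 0.02518 = 12.6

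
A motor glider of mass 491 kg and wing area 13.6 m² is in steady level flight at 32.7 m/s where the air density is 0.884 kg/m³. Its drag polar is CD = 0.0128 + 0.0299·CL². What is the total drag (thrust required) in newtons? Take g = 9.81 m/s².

D = 190 N

Level flight ⇒ L = W = m·g = 491 × 9.81 = 4816.7 N.
q = ½ρv² = ½ × 0.884 × 32.7² = 472.6 Pa.
CL = W/(q·S) = 4816.7 / (472.6 × 13.6) = 0.7494.
CD = 0.0128 + 0.0299 × 0.7494² = 0.02959.
D = q·S·CD = 472.6 × 13.6 × 0.02959 = 190.2 N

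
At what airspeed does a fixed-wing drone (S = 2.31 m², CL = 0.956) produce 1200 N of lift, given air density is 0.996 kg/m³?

L = ½ρv²S·CL ⇒ v = √(2L/(ρ·S·CL))
v = √(2 × 1200 / (0.996 × 2.31 × 0.956)) = √1091 = 33 m/s

v = 33 m/s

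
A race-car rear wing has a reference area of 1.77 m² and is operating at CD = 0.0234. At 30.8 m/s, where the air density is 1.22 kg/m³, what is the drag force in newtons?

D = 24 N

Dynamic pressure q = ½ρv² = ½ × 1.22 × 30.8² = 578.7 Pa.
D = q·S·CD = 578.7 × 1.77 × 0.0234 = 24 N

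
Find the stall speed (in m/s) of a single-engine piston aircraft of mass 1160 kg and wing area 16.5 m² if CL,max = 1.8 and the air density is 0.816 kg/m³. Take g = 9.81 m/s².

Stall occurs when L = W at CL,max. W = mg = 1160 × 9.81 = 11380 N.
From L = ½ρV²S·CL,max = W: V_stall = √(2W/(ρSCL,max)) = √(2·11380/(0.816·16.5·1.8))
V_stall = √939.1 = 30.6 m/s

V_stall = 30.6 m/s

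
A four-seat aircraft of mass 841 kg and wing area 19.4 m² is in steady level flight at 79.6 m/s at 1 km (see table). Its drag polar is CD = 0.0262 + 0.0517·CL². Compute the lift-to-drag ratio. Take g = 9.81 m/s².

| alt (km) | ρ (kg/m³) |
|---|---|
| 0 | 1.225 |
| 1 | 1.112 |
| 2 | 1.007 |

At 1 km, from the table: ρ = 1.112 kg/m³.
In steady level flight, lift balances weight: W = mg = 841 × 9.81 = 8250.2 N.
q = ½ρv² = ½ × 1.112 × 79.6² = 3523 Pa.
CL = W/(q·S) = 8250.2 / (3523 × 19.4) = 0.1207.
CD = 0.0262 + 0.0517 × 0.1207² = 0.02695.
L/D = CL/CD = 0.1207 / 0.02695 = 4.48

L/D = 4.48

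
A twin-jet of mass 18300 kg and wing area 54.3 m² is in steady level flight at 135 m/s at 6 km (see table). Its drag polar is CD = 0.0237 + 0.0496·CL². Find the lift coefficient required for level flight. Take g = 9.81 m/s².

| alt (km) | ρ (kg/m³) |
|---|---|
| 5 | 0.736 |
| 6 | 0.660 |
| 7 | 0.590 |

CL = 0.55

At 6 km, from the table: ρ = 0.660 kg/m³.
Level flight ⇒ L = W = m·g = 18300 × 9.81 = 1.7952×10^5 N.
q = ½ρv² = ½ × 0.66 × 135² = 6014 Pa.
CL = 2W/(ρv²S) = 2×1.7952×10^5/(0.66×135²×54.3) = 0.5497.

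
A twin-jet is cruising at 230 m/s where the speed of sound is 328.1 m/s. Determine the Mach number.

M = v/a = 230 / 328.1 = 0.701

M = 0.701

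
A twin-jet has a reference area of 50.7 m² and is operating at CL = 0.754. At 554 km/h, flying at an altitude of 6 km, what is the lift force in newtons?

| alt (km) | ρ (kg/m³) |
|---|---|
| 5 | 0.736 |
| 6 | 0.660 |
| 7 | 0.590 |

At 6 km, from the table: ρ = 0.660 kg/m³.
Convert speed: v = 554 km/h ÷ 3.6 = 153.9 m/s.
L = ½ρv²S·CL = ½ × 0.66 × 153.9² × 50.7 × 0.754 = 2.99×10^5 N ≈ 299 kN

L = 2.99×10^5 N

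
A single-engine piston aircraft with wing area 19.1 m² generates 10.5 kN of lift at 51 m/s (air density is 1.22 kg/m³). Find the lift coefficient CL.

From L = ½ρv²S·CL, rearranging gives CL = 2L/(ρv²S).
CL = 2 × 10500 / (1.22 × 51² × 19.1) = 0.346

CL = 0.346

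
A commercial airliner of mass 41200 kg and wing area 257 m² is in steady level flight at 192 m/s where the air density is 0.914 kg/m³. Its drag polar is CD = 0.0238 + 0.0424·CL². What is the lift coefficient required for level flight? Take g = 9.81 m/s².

CL = 0.0934

Weight W = mg = 41200 × 9.81 = 4.0417×10^5 N; in level flight L = W.
q = ½ρv² = ½ × 0.914 × 192² = 16850 Pa.
Required CL = L/(qS) = 4.0417×10^5/(16850·257) = 0.09335.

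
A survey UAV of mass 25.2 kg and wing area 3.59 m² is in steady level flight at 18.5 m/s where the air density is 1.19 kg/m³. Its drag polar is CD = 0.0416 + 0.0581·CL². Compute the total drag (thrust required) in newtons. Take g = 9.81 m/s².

Weight W = mg = 25.2 × 9.81 = 247.21 N; in level flight L = W.
Dynamic pressure q = 0.5 × 1.19 × 18.5² = 203.6 Pa.
CL = 2W/(ρv²S) = 2×247.21/(1.19×18.5²×3.59) = 0.3382.
CD = 0.0416 + 0.0581 × 0.3382² = 0.04824.
D = q·S·CD = 203.6 × 3.59 × 0.04824 = 35.27 N

D = 35.3 N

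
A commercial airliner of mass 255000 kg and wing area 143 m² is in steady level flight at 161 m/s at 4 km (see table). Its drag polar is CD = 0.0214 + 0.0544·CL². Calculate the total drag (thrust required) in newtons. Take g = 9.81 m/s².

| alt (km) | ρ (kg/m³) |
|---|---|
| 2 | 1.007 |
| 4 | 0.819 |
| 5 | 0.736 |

At 4 km, from the table: ρ = 0.819 kg/m³.
In steady level flight, lift balances weight: W = mg = 255000 × 9.81 = 2.5016×10^6 N.
q = ½ρv² = ½ × 0.819 × 161² = 10610 Pa.
Required CL = L/(qS) = 2.5016×10^6/(10610·143) = 1.648.
CD = 0.0214 + 0.0544 × 1.648² = 0.1692.
D = q·S·CD = 10610 × 143 × 0.1692 = 2.568×10^5 N

D = 2.57×10^5 N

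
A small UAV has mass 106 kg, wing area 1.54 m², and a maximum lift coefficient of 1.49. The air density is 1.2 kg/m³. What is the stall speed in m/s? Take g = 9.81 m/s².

V_stall = 27.5 m/s

Stall occurs when L = W at CL,max. W = mg = 106 × 9.81 = 1040 N.
V_stall = √(2W/(ρ·S·CL,max)) = √(2 × 1040 / (1.2 × 1.54 × 1.49))
V_stall = √755.3 = 27.5 m/s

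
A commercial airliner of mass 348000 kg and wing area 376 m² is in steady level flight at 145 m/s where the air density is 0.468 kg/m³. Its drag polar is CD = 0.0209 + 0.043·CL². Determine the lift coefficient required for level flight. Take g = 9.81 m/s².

CL = 1.85

Weight W = mg = 348000 × 9.81 = 3.4139×10^6 N; in level flight L = W.
q = ½ρv² = ½ × 0.468 × 145² = 4920 Pa.
CL = W/(q·S) = 3.4139×10^6 / (4920 × 376) = 1.845.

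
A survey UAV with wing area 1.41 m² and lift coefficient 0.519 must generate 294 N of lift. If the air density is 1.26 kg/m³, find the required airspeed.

v = 25.3 m/s

L = ½ρv²S·CL ⇒ v = √(2L/(ρ·S·CL))
v = √(2 × 294 / (1.26 × 1.41 × 0.519)) = √637.7 = 25.3 m/s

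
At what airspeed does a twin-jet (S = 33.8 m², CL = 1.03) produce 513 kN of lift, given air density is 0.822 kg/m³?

v = 189 m/s

L = ½ρv²S·CL ⇒ v = √(2L/(ρ·S·CL))
v = √(2 × 5.13×10^5 / (0.822 × 33.8 × 1.03)) = √35850 = 189 m/s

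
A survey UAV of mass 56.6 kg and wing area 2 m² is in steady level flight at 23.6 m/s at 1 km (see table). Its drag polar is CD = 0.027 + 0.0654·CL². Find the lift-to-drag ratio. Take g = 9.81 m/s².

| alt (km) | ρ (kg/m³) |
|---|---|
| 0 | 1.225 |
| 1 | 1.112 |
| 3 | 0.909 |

At 1 km, from the table: ρ = 1.112 kg/m³.
Level flight ⇒ L = W = m·g = 56.6 × 9.81 = 555.25 N.
Dynamic pressure q = 0.5 × 1.112 × 23.6² = 309.7 Pa.
CL = W/(q·S) = 555.25 / (309.7 × 2) = 0.8965.
CD = 0.027 + 0.0654 × 0.8965² = 0.07956.
L/D = CL/CD = 0.8965 / 0.07956 = 11.3

L/D = 11.3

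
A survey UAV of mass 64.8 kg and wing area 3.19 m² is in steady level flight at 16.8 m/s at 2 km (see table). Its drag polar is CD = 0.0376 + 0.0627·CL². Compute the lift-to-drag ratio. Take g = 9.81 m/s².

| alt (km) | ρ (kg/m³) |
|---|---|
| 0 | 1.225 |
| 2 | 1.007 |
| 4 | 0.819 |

At 2 km, from the table: ρ = 1.007 kg/m³.
In steady level flight, lift balances weight: W = mg = 64.8 × 9.81 = 635.69 N.
q = ½ρv² = ½ × 1.007 × 16.8² = 142.1 Pa.
Required CL = L/(qS) = 635.69/(142.1·3.19) = 1.402.
CD = 0.0376 + 0.0627 × 1.402² = 0.1609.
L/D = CL/CD = 1.402 / 0.1609 = 8.72

L/D = 8.72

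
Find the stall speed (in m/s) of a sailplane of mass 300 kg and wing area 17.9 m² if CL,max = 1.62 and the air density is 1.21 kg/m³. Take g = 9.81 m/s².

V_stall = 13 m/s

Weight W = mg = 300 × 9.81 = 2943 N.
V_stall = √(2W/(ρ·S·CL,max)) = √(2 × 2943 / (1.21 × 17.9 × 1.62))
V_stall = √167.8 = 13 m/s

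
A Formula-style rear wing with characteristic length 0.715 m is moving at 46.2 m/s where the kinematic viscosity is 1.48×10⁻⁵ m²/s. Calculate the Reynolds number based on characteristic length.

Re = 2.23×10^6

Re = v·c/ν = 46.2 × 0.715 / (1.48×10⁻⁵) = 2.23×10^6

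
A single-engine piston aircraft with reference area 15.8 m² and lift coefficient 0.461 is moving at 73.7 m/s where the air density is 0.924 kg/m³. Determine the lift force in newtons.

Dynamic pressure q = ½ρv² = ½ × 0.924 × 73.7² = 2509 Pa.
L = q·S·CL = 2509 × 15.8 × 0.461 = 18300 N ≈ 18.3 kN

L = 18300 N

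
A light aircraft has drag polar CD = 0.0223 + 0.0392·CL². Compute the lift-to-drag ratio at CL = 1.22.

L/D = 15.1

CD = 0.0223 + 0.0392 × 1.22² = 0.08065
L/D = CL/CD = 1.22 / 0.08065 = 15.1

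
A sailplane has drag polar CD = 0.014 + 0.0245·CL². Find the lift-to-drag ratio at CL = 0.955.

L/D = 26.3

CD = 0.014 + 0.0245 × 0.955² = 0.03634
L/D = CL/CD = 0.955 / 0.03634 = 26.3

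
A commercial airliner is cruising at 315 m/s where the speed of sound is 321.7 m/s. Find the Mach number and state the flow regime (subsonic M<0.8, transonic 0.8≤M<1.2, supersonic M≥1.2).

M = v/a = 315 / 321.7 = 0.979
M = 0.979 → transonic.

M = 0.979 (transonic)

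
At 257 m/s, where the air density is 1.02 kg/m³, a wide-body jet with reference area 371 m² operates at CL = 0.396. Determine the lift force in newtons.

L = 4.95×10^6 N

Dynamic pressure q = ½ρv² = ½ × 1.02 × 257² = 33680 Pa.
L = q·S·CL = 33680 × 371 × 0.396 = 4.95×10^6 N ≈ 4950 kN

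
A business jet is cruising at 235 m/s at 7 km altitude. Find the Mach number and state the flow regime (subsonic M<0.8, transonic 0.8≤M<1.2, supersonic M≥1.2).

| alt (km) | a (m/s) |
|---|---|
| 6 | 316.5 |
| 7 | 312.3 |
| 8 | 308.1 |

M = 0.752 (subsonic)

At 7 km, from the table: a = 312.3 m/s.
M = v/a = 235 / 312.3 = 0.752
M = 0.752 → subsonic.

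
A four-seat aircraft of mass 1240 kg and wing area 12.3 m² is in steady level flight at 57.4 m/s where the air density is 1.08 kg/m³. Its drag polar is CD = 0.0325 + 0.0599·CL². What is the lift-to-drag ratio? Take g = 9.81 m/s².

In steady level flight, lift balances weight: W = mg = 1240 × 9.81 = 12164 N.
q = ½ρv² = ½ × 1.08 × 57.4² = 1779 Pa.
CL = W/(q·S) = 12164 / (1779 × 12.3) = 0.5559.
CD = 0.0325 + 0.0599 × 0.5559² = 0.05101.
L/D = CL/CD = 0.5559 / 0.05101 = 10.9

L/D = 10.9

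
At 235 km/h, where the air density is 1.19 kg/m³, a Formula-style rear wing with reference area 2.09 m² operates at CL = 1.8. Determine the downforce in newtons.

L = 9540 N

Convert speed: v = 235 km/h ÷ 3.6 = 65.28 m/s.
L = ½ρv²S·CL = ½ × 1.19 × 65.28² × 2.09 × 1.8 = 9540 N ≈ 9.54 kN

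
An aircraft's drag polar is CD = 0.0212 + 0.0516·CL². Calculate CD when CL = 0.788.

CD = 0.0212 + 0.0516 × 0.788² = 0.0212 + 0.03204 = 0.0532

CD = 0.0532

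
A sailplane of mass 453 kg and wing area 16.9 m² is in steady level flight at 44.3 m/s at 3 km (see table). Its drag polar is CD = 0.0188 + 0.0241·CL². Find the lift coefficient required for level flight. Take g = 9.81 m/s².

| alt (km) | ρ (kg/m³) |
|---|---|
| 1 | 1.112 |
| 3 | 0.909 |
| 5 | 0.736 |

CL = 0.295

At 3 km, from the table: ρ = 0.909 kg/m³.
Weight W = mg = 453 × 9.81 = 4443.9 N; in level flight L = W.
Dynamic pressure q = 0.5 × 0.909 × 44.3² = 892 Pa.
Required CL = L/(qS) = 4443.9/(892·16.9) = 0.2948.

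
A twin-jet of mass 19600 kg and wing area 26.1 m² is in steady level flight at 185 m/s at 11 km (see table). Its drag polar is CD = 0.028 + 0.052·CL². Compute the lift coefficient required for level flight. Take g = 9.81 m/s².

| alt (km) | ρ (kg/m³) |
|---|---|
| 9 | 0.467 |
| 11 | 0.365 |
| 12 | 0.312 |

CL = 1.18

At 11 km, from the table: ρ = 0.365 kg/m³.
Weight W = mg = 19600 × 9.81 = 1.9228×10^5 N; in level flight L = W.
q = ½ρv² = ½ × 0.365 × 185² = 6246 Pa.
CL = W/(q·S) = 1.9228×10^5 / (6246 × 26.1) = 1.179.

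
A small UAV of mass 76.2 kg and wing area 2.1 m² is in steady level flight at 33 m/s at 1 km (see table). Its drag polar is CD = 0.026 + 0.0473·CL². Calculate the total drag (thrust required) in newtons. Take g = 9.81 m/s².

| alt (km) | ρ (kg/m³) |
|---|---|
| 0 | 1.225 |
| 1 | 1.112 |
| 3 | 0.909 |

At 1 km, from the table: ρ = 1.112 kg/m³.
In steady level flight, lift balances weight: W = mg = 76.2 × 9.81 = 747.52 N.
Dynamic pressure q = 0.5 × 1.112 × 33² = 605.5 Pa.
CL = 2W/(ρv²S) = 2×747.52/(1.112×33²×2.1) = 0.5879.
CD = 0.026 + 0.0473 × 0.5879² = 0.04235.
D = q·S·CD = 605.5 × 2.1 × 0.04235 = 53.85 N

D = 53.8 N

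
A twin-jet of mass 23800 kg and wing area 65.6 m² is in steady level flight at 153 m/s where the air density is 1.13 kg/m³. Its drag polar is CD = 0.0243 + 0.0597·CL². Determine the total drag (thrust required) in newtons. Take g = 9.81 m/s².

Weight W = mg = 23800 × 9.81 = 2.3348×10^5 N; in level flight L = W.
q = ½ρv² = ½ × 1.13 × 153² = 13230 Pa.
CL = 2W/(ρv²S) = 2×2.3348×10^5/(1.13×153²×65.6) = 0.2691.
CD = 0.0243 + 0.0597 × 0.2691² = 0.02862.
D = q·S·CD = 13230 × 65.6 × 0.02862 = 24830 N

D = 24800 N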